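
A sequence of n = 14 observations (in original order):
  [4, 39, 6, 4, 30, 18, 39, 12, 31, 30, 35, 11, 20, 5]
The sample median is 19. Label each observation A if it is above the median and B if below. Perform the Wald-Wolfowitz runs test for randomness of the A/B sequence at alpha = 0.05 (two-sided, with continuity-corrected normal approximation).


Step 1: Compute median = 19; label A = above, B = below.
Labels in order: BABBABABAAABAB  (n_A = 7, n_B = 7)
Step 2: Count runs R = 11.
Step 3: Under H0 (random ordering), E[R] = 2*n_A*n_B/(n_A+n_B) + 1 = 2*7*7/14 + 1 = 8.0000.
        Var[R] = 2*n_A*n_B*(2*n_A*n_B - n_A - n_B) / ((n_A+n_B)^2 * (n_A+n_B-1)) = 8232/2548 = 3.2308.
        SD[R] = 1.7974.
Step 4: Continuity-corrected z = (R - 0.5 - E[R]) / SD[R] = (11 - 0.5 - 8.0000) / 1.7974 = 1.3909.
Step 5: Two-sided p-value via normal approximation = 2*(1 - Phi(|z|)) = 0.164264.
Step 6: alpha = 0.05. fail to reject H0.

R = 11, z = 1.3909, p = 0.164264, fail to reject H0.


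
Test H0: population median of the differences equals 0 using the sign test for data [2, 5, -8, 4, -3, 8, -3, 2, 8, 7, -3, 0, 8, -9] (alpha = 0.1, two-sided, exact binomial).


Step 1: Discard zero differences. Original n = 14; n_eff = number of nonzero differences = 13.
Nonzero differences (with sign): +2, +5, -8, +4, -3, +8, -3, +2, +8, +7, -3, +8, -9
Step 2: Count signs: positive = 8, negative = 5.
Step 3: Under H0: P(positive) = 0.5, so the number of positives S ~ Bin(13, 0.5).
Step 4: Two-sided exact p-value = sum of Bin(13,0.5) probabilities at or below the observed probability = 0.581055.
Step 5: alpha = 0.1. fail to reject H0.

n_eff = 13, pos = 8, neg = 5, p = 0.581055, fail to reject H0.


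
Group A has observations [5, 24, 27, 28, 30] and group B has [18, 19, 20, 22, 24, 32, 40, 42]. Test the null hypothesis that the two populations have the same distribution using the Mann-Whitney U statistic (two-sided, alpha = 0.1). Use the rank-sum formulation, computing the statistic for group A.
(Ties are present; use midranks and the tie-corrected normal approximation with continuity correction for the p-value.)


Step 1: Combine and sort all 13 observations; assign midranks.
sorted (value, group): (5,X), (18,Y), (19,Y), (20,Y), (22,Y), (24,X), (24,Y), (27,X), (28,X), (30,X), (32,Y), (40,Y), (42,Y)
ranks: 5->1, 18->2, 19->3, 20->4, 22->5, 24->6.5, 24->6.5, 27->8, 28->9, 30->10, 32->11, 40->12, 42->13
Step 2: Rank sum for X: R1 = 1 + 6.5 + 8 + 9 + 10 = 34.5.
Step 3: U_X = R1 - n1(n1+1)/2 = 34.5 - 5*6/2 = 34.5 - 15 = 19.5.
       U_Y = n1*n2 - U_X = 40 - 19.5 = 20.5.
Step 4: Ties are present, so use the tie-corrected normal approximation (with continuity correction) for the p-value.
Step 5: p-value = 1.000000; compare to alpha = 0.1. fail to reject H0.

U_X = 19.5, p = 1.000000, fail to reject H0 at alpha = 0.1.


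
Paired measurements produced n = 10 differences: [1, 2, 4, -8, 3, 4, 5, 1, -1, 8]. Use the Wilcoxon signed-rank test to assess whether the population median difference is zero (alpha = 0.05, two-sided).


Step 1: Drop any zero differences (none here) and take |d_i|.
|d| = [1, 2, 4, 8, 3, 4, 5, 1, 1, 8]
Step 2: Midrank |d_i| (ties get averaged ranks).
ranks: |1|->2, |2|->4, |4|->6.5, |8|->9.5, |3|->5, |4|->6.5, |5|->8, |1|->2, |1|->2, |8|->9.5
Step 3: Attach original signs; sum ranks with positive sign and with negative sign.
W+ = 2 + 4 + 6.5 + 5 + 6.5 + 8 + 2 + 9.5 = 43.5
W- = 9.5 + 2 = 11.5
(Check: W+ + W- = 55 should equal n(n+1)/2 = 55.)
Step 4: Test statistic W = min(W+, W-) = 11.5.
Step 5: Ties in |d|, so use the tie-corrected normal approximation.
        E[W] = n(n+1)/4 = 10*11/4 = 27.5.
        Tie groups: |d|=1 (t=3), |d|=4 (t=2), |d|=8 (t=2); sum(t^3 - t) = 36.
        Var[W] = n(n+1)(2n+1)/24 - sum(t^3-t)/48 = 2310/24 - 36/48 = 95.5.
        z = (W - E[W]) / sqrt(Var[W]) = (11.5 - 27.5) / 9.7724 = -1.6373.
        Two-sided p = 2*Phi(z) = 0.101576.
Step 6: alpha = 0.05. fail to reject H0.

W+ = 43.5, W- = 11.5, W = min = 11.5, p = 0.101576, fail to reject H0.


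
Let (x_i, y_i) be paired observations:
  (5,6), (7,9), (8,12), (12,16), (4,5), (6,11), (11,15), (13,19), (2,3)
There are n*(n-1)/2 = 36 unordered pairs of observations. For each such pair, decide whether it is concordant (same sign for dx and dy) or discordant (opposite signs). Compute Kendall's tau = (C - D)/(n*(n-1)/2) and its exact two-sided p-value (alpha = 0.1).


Step 1: Enumerate the 36 unordered pairs (i,j) with i<j and classify each by sign(x_j-x_i) * sign(y_j-y_i).
  (1,2):dx=+2,dy=+3->C; (1,3):dx=+3,dy=+6->C; (1,4):dx=+7,dy=+10->C; (1,5):dx=-1,dy=-1->C
  (1,6):dx=+1,dy=+5->C; (1,7):dx=+6,dy=+9->C; (1,8):dx=+8,dy=+13->C; (1,9):dx=-3,dy=-3->C
  (2,3):dx=+1,dy=+3->C; (2,4):dx=+5,dy=+7->C; (2,5):dx=-3,dy=-4->C; (2,6):dx=-1,dy=+2->D
  (2,7):dx=+4,dy=+6->C; (2,8):dx=+6,dy=+10->C; (2,9):dx=-5,dy=-6->C; (3,4):dx=+4,dy=+4->C
  (3,5):dx=-4,dy=-7->C; (3,6):dx=-2,dy=-1->C; (3,7):dx=+3,dy=+3->C; (3,8):dx=+5,dy=+7->C
  (3,9):dx=-6,dy=-9->C; (4,5):dx=-8,dy=-11->C; (4,6):dx=-6,dy=-5->C; (4,7):dx=-1,dy=-1->C
  (4,8):dx=+1,dy=+3->C; (4,9):dx=-10,dy=-13->C; (5,6):dx=+2,dy=+6->C; (5,7):dx=+7,dy=+10->C
  (5,8):dx=+9,dy=+14->C; (5,9):dx=-2,dy=-2->C; (6,7):dx=+5,dy=+4->C; (6,8):dx=+7,dy=+8->C
  (6,9):dx=-4,dy=-8->C; (7,8):dx=+2,dy=+4->C; (7,9):dx=-9,dy=-12->C; (8,9):dx=-11,dy=-16->C
Step 2: C = 35, D = 1, total pairs = 36.
Step 3: tau = (C - D)/(n(n-1)/2) = (35 - 1)/36 = 0.944444.
Step 4: Exact two-sided p-value (enumerate n! = 362880 permutations of y under H0): p = 0.000050.
Step 5: alpha = 0.1. reject H0.

tau_b = 0.9444 (C=35, D=1), p = 0.000050, reject H0.


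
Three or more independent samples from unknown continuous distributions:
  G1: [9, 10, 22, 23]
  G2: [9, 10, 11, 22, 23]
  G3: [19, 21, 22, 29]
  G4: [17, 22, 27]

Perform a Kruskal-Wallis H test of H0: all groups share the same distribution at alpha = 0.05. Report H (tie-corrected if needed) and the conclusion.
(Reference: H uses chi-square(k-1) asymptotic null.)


Step 1: Combine all N = 16 observations and assign midranks.
sorted (value, group, rank): (9,G1,1.5), (9,G2,1.5), (10,G1,3.5), (10,G2,3.5), (11,G2,5), (17,G4,6), (19,G3,7), (21,G3,8), (22,G1,10.5), (22,G2,10.5), (22,G3,10.5), (22,G4,10.5), (23,G1,13.5), (23,G2,13.5), (27,G4,15), (29,G3,16)
Step 2: Sum ranks within each group.
R_1 = 29 (n_1 = 4)
R_2 = 34 (n_2 = 5)
R_3 = 41.5 (n_3 = 4)
R_4 = 31.5 (n_4 = 3)
Step 3: H = 12/(N(N+1)) * sum(R_i^2/n_i) - 3(N+1)
     = 12/(16*17) * (29^2/4 + 34^2/5 + 41.5^2/4 + 31.5^2/3) - 3*17
     = 0.044118 * 1202.76 - 51
     = 2.063051.
Step 4: Ties present; correction factor C = 1 - 78/(16^3 - 16) = 0.980882. Corrected H = 2.063051 / 0.980882 = 2.103261.
Step 5: Under H0, H ~ chi^2(3); p-value = 0.551253.
Step 6: alpha = 0.05. fail to reject H0.

H = 2.1033, df = 3, p = 0.551253, fail to reject H0.


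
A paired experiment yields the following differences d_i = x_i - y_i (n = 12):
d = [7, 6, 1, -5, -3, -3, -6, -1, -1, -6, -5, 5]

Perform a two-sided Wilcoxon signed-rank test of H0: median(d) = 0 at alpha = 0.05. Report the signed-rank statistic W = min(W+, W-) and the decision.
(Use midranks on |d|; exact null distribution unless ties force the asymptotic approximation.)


Step 1: Drop any zero differences (none here) and take |d_i|.
|d| = [7, 6, 1, 5, 3, 3, 6, 1, 1, 6, 5, 5]
Step 2: Midrank |d_i| (ties get averaged ranks).
ranks: |7|->12, |6|->10, |1|->2, |5|->7, |3|->4.5, |3|->4.5, |6|->10, |1|->2, |1|->2, |6|->10, |5|->7, |5|->7
Step 3: Attach original signs; sum ranks with positive sign and with negative sign.
W+ = 12 + 10 + 2 + 7 = 31
W- = 7 + 4.5 + 4.5 + 10 + 2 + 2 + 10 + 7 = 47
(Check: W+ + W- = 78 should equal n(n+1)/2 = 78.)
Step 4: Test statistic W = min(W+, W-) = 31.
Step 5: Ties in |d|, so use the tie-corrected normal approximation.
        E[W] = n(n+1)/4 = 12*13/4 = 39.
        Tie groups: |d|=1 (t=3), |d|=3 (t=2), |d|=5 (t=3), |d|=6 (t=3); sum(t^3 - t) = 78.
        Var[W] = n(n+1)(2n+1)/24 - sum(t^3-t)/48 = 3900/24 - 78/48 = 160.875.
        z = (W - E[W]) / sqrt(Var[W]) = (31 - 39) / 12.6837 = -0.6307.
        Two-sided p = 2*Phi(z) = 0.528215.
Step 6: alpha = 0.05. fail to reject H0.

W+ = 31, W- = 47, W = min = 31, p = 0.528215, fail to reject H0.


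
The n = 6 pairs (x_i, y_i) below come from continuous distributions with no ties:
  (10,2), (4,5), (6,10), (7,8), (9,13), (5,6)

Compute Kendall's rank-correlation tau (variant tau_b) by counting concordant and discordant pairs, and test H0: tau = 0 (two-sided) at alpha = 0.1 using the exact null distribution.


Step 1: Enumerate the 15 unordered pairs (i,j) with i<j and classify each by sign(x_j-x_i) * sign(y_j-y_i).
  (1,2):dx=-6,dy=+3->D; (1,3):dx=-4,dy=+8->D; (1,4):dx=-3,dy=+6->D; (1,5):dx=-1,dy=+11->D
  (1,6):dx=-5,dy=+4->D; (2,3):dx=+2,dy=+5->C; (2,4):dx=+3,dy=+3->C; (2,5):dx=+5,dy=+8->C
  (2,6):dx=+1,dy=+1->C; (3,4):dx=+1,dy=-2->D; (3,5):dx=+3,dy=+3->C; (3,6):dx=-1,dy=-4->C
  (4,5):dx=+2,dy=+5->C; (4,6):dx=-2,dy=-2->C; (5,6):dx=-4,dy=-7->C
Step 2: C = 9, D = 6, total pairs = 15.
Step 3: tau = (C - D)/(n(n-1)/2) = (9 - 6)/15 = 0.200000.
Step 4: Exact two-sided p-value (enumerate n! = 720 permutations of y under H0): p = 0.719444.
Step 5: alpha = 0.1. fail to reject H0.

tau_b = 0.2000 (C=9, D=6), p = 0.719444, fail to reject H0.


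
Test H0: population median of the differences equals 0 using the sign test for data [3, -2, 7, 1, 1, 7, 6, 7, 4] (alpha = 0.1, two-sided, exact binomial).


Step 1: Discard zero differences. Original n = 9; n_eff = number of nonzero differences = 9.
Nonzero differences (with sign): +3, -2, +7, +1, +1, +7, +6, +7, +4
Step 2: Count signs: positive = 8, negative = 1.
Step 3: Under H0: P(positive) = 0.5, so the number of positives S ~ Bin(9, 0.5).
Step 4: Two-sided exact p-value = sum of Bin(9,0.5) probabilities at or below the observed probability = 0.039062.
Step 5: alpha = 0.1. reject H0.

n_eff = 9, pos = 8, neg = 1, p = 0.039062, reject H0.


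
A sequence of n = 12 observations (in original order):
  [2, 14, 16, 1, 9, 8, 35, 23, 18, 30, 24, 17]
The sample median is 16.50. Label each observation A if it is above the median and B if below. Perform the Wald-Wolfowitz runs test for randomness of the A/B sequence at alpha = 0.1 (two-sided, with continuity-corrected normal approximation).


Step 1: Compute median = 16.50; label A = above, B = below.
Labels in order: BBBBBBAAAAAA  (n_A = 6, n_B = 6)
Step 2: Count runs R = 2.
Step 3: Under H0 (random ordering), E[R] = 2*n_A*n_B/(n_A+n_B) + 1 = 2*6*6/12 + 1 = 7.0000.
        Var[R] = 2*n_A*n_B*(2*n_A*n_B - n_A - n_B) / ((n_A+n_B)^2 * (n_A+n_B-1)) = 4320/1584 = 2.7273.
        SD[R] = 1.6514.
Step 4: Continuity-corrected z = (R + 0.5 - E[R]) / SD[R] = (2 + 0.5 - 7.0000) / 1.6514 = -2.7249.
Step 5: Two-sided p-value via normal approximation = 2*(1 - Phi(|z|)) = 0.006432.
Step 6: alpha = 0.1. reject H0.

R = 2, z = -2.7249, p = 0.006432, reject H0.


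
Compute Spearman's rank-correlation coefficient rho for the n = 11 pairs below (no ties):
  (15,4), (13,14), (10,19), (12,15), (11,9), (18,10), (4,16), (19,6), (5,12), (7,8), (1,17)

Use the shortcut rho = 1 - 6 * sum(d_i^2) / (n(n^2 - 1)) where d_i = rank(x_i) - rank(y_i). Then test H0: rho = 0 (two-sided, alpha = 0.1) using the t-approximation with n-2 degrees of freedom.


Step 1: Rank x and y separately (midranks; no ties here).
rank(x): 15->9, 13->8, 10->5, 12->7, 11->6, 18->10, 4->2, 19->11, 5->3, 7->4, 1->1
rank(y): 4->1, 14->7, 19->11, 15->8, 9->4, 10->5, 16->9, 6->2, 12->6, 8->3, 17->10
Step 2: d_i = R_x(i) - R_y(i); compute d_i^2.
  (9-1)^2=64, (8-7)^2=1, (5-11)^2=36, (7-8)^2=1, (6-4)^2=4, (10-5)^2=25, (2-9)^2=49, (11-2)^2=81, (3-6)^2=9, (4-3)^2=1, (1-10)^2=81
sum(d^2) = 352.
Step 3: rho = 1 - 6*352 / (11*(11^2 - 1)) = 1 - 2112/1320 = -0.600000.
Step 4: Under H0, t = rho * sqrt((n-2)/(1-rho^2)) = -2.2500 ~ t(9).
Step 5: Two-sided p-value from the t-distribution with 9 df = 0.051003.
Step 6: alpha = 0.1. reject H0.

rho = -0.6000, p = 0.051003, reject H0 at alpha = 0.1.


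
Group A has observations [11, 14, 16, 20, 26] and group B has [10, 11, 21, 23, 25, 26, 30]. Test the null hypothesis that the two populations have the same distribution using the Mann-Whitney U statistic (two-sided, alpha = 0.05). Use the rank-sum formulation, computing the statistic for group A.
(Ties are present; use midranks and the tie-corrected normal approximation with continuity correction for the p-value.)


Step 1: Combine and sort all 12 observations; assign midranks.
sorted (value, group): (10,Y), (11,X), (11,Y), (14,X), (16,X), (20,X), (21,Y), (23,Y), (25,Y), (26,X), (26,Y), (30,Y)
ranks: 10->1, 11->2.5, 11->2.5, 14->4, 16->5, 20->6, 21->7, 23->8, 25->9, 26->10.5, 26->10.5, 30->12
Step 2: Rank sum for X: R1 = 2.5 + 4 + 5 + 6 + 10.5 = 28.
Step 3: U_X = R1 - n1(n1+1)/2 = 28 - 5*6/2 = 28 - 15 = 13.
       U_Y = n1*n2 - U_X = 35 - 13 = 22.
Step 4: Ties are present, so use the tie-corrected normal approximation (with continuity correction) for the p-value.
Step 5: p-value = 0.514478; compare to alpha = 0.05. fail to reject H0.

U_X = 13, p = 0.514478, fail to reject H0 at alpha = 0.05.


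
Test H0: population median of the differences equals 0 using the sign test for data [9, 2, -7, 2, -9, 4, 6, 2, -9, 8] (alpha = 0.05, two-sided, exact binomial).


Step 1: Discard zero differences. Original n = 10; n_eff = number of nonzero differences = 10.
Nonzero differences (with sign): +9, +2, -7, +2, -9, +4, +6, +2, -9, +8
Step 2: Count signs: positive = 7, negative = 3.
Step 3: Under H0: P(positive) = 0.5, so the number of positives S ~ Bin(10, 0.5).
Step 4: Two-sided exact p-value = sum of Bin(10,0.5) probabilities at or below the observed probability = 0.343750.
Step 5: alpha = 0.05. fail to reject H0.

n_eff = 10, pos = 7, neg = 3, p = 0.343750, fail to reject H0.


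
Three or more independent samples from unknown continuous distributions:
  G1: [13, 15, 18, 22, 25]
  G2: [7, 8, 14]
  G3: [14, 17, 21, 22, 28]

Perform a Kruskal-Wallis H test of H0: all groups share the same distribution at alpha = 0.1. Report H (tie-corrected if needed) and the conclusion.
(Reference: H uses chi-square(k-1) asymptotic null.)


Step 1: Combine all N = 13 observations and assign midranks.
sorted (value, group, rank): (7,G2,1), (8,G2,2), (13,G1,3), (14,G2,4.5), (14,G3,4.5), (15,G1,6), (17,G3,7), (18,G1,8), (21,G3,9), (22,G1,10.5), (22,G3,10.5), (25,G1,12), (28,G3,13)
Step 2: Sum ranks within each group.
R_1 = 39.5 (n_1 = 5)
R_2 = 7.5 (n_2 = 3)
R_3 = 44 (n_3 = 5)
Step 3: H = 12/(N(N+1)) * sum(R_i^2/n_i) - 3(N+1)
     = 12/(13*14) * (39.5^2/5 + 7.5^2/3 + 44^2/5) - 3*14
     = 0.065934 * 718 - 42
     = 5.340659.
Step 4: Ties present; correction factor C = 1 - 12/(13^3 - 13) = 0.994505. Corrected H = 5.340659 / 0.994505 = 5.370166.
Step 5: Under H0, H ~ chi^2(2); p-value = 0.068216.
Step 6: alpha = 0.1. reject H0.

H = 5.3702, df = 2, p = 0.068216, reject H0.


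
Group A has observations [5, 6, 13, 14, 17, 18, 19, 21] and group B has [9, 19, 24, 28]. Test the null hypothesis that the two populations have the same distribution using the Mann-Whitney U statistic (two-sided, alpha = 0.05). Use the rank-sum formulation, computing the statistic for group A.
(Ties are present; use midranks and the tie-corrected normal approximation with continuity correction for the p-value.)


Step 1: Combine and sort all 12 observations; assign midranks.
sorted (value, group): (5,X), (6,X), (9,Y), (13,X), (14,X), (17,X), (18,X), (19,X), (19,Y), (21,X), (24,Y), (28,Y)
ranks: 5->1, 6->2, 9->3, 13->4, 14->5, 17->6, 18->7, 19->8.5, 19->8.5, 21->10, 24->11, 28->12
Step 2: Rank sum for X: R1 = 1 + 2 + 4 + 5 + 6 + 7 + 8.5 + 10 = 43.5.
Step 3: U_X = R1 - n1(n1+1)/2 = 43.5 - 8*9/2 = 43.5 - 36 = 7.5.
       U_Y = n1*n2 - U_X = 32 - 7.5 = 24.5.
Step 4: Ties are present, so use the tie-corrected normal approximation (with continuity correction) for the p-value.
Step 5: p-value = 0.173478; compare to alpha = 0.05. fail to reject H0.

U_X = 7.5, p = 0.173478, fail to reject H0 at alpha = 0.05.


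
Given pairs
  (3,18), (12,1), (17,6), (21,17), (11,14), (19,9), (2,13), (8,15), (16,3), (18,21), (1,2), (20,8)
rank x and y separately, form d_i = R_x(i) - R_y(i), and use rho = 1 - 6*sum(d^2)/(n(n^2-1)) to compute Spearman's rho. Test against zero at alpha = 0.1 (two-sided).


Step 1: Rank x and y separately (midranks; no ties here).
rank(x): 3->3, 12->6, 17->8, 21->12, 11->5, 19->10, 2->2, 8->4, 16->7, 18->9, 1->1, 20->11
rank(y): 18->11, 1->1, 6->4, 17->10, 14->8, 9->6, 13->7, 15->9, 3->3, 21->12, 2->2, 8->5
Step 2: d_i = R_x(i) - R_y(i); compute d_i^2.
  (3-11)^2=64, (6-1)^2=25, (8-4)^2=16, (12-10)^2=4, (5-8)^2=9, (10-6)^2=16, (2-7)^2=25, (4-9)^2=25, (7-3)^2=16, (9-12)^2=9, (1-2)^2=1, (11-5)^2=36
sum(d^2) = 246.
Step 3: rho = 1 - 6*246 / (12*(12^2 - 1)) = 1 - 1476/1716 = 0.139860.
Step 4: Under H0, t = rho * sqrt((n-2)/(1-rho^2)) = 0.4467 ~ t(10).
Step 5: Two-sided p-value from the t-distribution with 10 df = 0.664633.
Step 6: alpha = 0.1. fail to reject H0.

rho = 0.1399, p = 0.664633, fail to reject H0 at alpha = 0.1.


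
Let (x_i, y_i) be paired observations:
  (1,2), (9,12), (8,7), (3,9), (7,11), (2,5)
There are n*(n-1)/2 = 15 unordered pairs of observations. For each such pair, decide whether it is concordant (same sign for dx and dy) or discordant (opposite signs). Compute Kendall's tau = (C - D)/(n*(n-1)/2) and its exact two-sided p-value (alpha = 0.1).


Step 1: Enumerate the 15 unordered pairs (i,j) with i<j and classify each by sign(x_j-x_i) * sign(y_j-y_i).
  (1,2):dx=+8,dy=+10->C; (1,3):dx=+7,dy=+5->C; (1,4):dx=+2,dy=+7->C; (1,5):dx=+6,dy=+9->C
  (1,6):dx=+1,dy=+3->C; (2,3):dx=-1,dy=-5->C; (2,4):dx=-6,dy=-3->C; (2,5):dx=-2,dy=-1->C
  (2,6):dx=-7,dy=-7->C; (3,4):dx=-5,dy=+2->D; (3,5):dx=-1,dy=+4->D; (3,6):dx=-6,dy=-2->C
  (4,5):dx=+4,dy=+2->C; (4,6):dx=-1,dy=-4->C; (5,6):dx=-5,dy=-6->C
Step 2: C = 13, D = 2, total pairs = 15.
Step 3: tau = (C - D)/(n(n-1)/2) = (13 - 2)/15 = 0.733333.
Step 4: Exact two-sided p-value (enumerate n! = 720 permutations of y under H0): p = 0.055556.
Step 5: alpha = 0.1. reject H0.

tau_b = 0.7333 (C=13, D=2), p = 0.055556, reject H0.


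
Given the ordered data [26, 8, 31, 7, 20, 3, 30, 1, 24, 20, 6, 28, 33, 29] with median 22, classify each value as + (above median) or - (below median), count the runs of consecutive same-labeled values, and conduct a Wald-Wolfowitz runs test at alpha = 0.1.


Step 1: Compute median = 22; label A = above, B = below.
Labels in order: ABABBBABABBAAA  (n_A = 7, n_B = 7)
Step 2: Count runs R = 9.
Step 3: Under H0 (random ordering), E[R] = 2*n_A*n_B/(n_A+n_B) + 1 = 2*7*7/14 + 1 = 8.0000.
        Var[R] = 2*n_A*n_B*(2*n_A*n_B - n_A - n_B) / ((n_A+n_B)^2 * (n_A+n_B-1)) = 8232/2548 = 3.2308.
        SD[R] = 1.7974.
Step 4: Continuity-corrected z = (R - 0.5 - E[R]) / SD[R] = (9 - 0.5 - 8.0000) / 1.7974 = 0.2782.
Step 5: Two-sided p-value via normal approximation = 2*(1 - Phi(|z|)) = 0.780879.
Step 6: alpha = 0.1. fail to reject H0.

R = 9, z = 0.2782, p = 0.780879, fail to reject H0.


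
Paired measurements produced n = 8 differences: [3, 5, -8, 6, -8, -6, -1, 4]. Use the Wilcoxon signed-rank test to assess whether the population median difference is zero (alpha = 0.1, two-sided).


Step 1: Drop any zero differences (none here) and take |d_i|.
|d| = [3, 5, 8, 6, 8, 6, 1, 4]
Step 2: Midrank |d_i| (ties get averaged ranks).
ranks: |3|->2, |5|->4, |8|->7.5, |6|->5.5, |8|->7.5, |6|->5.5, |1|->1, |4|->3
Step 3: Attach original signs; sum ranks with positive sign and with negative sign.
W+ = 2 + 4 + 5.5 + 3 = 14.5
W- = 7.5 + 7.5 + 5.5 + 1 = 21.5
(Check: W+ + W- = 36 should equal n(n+1)/2 = 36.)
Step 4: Test statistic W = min(W+, W-) = 14.5.
Step 5: Ties in |d|, so use the tie-corrected normal approximation.
        E[W] = n(n+1)/4 = 8*9/4 = 18.
        Tie groups: |d|=6 (t=2), |d|=8 (t=2); sum(t^3 - t) = 12.
        Var[W] = n(n+1)(2n+1)/24 - sum(t^3-t)/48 = 1224/24 - 12/48 = 50.75.
        z = (W - E[W]) / sqrt(Var[W]) = (14.5 - 18) / 7.1239 = -0.4913.
        Two-sided p = 2*Phi(z) = 0.623212.
Step 6: alpha = 0.1. fail to reject H0.

W+ = 14.5, W- = 21.5, W = min = 14.5, p = 0.623212, fail to reject H0.


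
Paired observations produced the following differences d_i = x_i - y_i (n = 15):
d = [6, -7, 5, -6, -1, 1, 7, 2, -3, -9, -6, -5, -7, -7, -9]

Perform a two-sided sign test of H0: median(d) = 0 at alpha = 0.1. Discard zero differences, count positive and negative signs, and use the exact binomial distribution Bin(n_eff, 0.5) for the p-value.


Step 1: Discard zero differences. Original n = 15; n_eff = number of nonzero differences = 15.
Nonzero differences (with sign): +6, -7, +5, -6, -1, +1, +7, +2, -3, -9, -6, -5, -7, -7, -9
Step 2: Count signs: positive = 5, negative = 10.
Step 3: Under H0: P(positive) = 0.5, so the number of positives S ~ Bin(15, 0.5).
Step 4: Two-sided exact p-value = sum of Bin(15,0.5) probabilities at or below the observed probability = 0.301758.
Step 5: alpha = 0.1. fail to reject H0.

n_eff = 15, pos = 5, neg = 10, p = 0.301758, fail to reject H0.


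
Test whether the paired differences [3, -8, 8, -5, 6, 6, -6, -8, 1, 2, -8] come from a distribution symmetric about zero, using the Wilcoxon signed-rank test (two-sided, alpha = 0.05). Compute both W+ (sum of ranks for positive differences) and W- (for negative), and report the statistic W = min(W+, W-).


Step 1: Drop any zero differences (none here) and take |d_i|.
|d| = [3, 8, 8, 5, 6, 6, 6, 8, 1, 2, 8]
Step 2: Midrank |d_i| (ties get averaged ranks).
ranks: |3|->3, |8|->9.5, |8|->9.5, |5|->4, |6|->6, |6|->6, |6|->6, |8|->9.5, |1|->1, |2|->2, |8|->9.5
Step 3: Attach original signs; sum ranks with positive sign and with negative sign.
W+ = 3 + 9.5 + 6 + 6 + 1 + 2 = 27.5
W- = 9.5 + 4 + 6 + 9.5 + 9.5 = 38.5
(Check: W+ + W- = 66 should equal n(n+1)/2 = 66.)
Step 4: Test statistic W = min(W+, W-) = 27.5.
Step 5: Ties in |d|, so use the tie-corrected normal approximation.
        E[W] = n(n+1)/4 = 11*12/4 = 33.
        Tie groups: |d|=6 (t=3), |d|=8 (t=4); sum(t^3 - t) = 84.
        Var[W] = n(n+1)(2n+1)/24 - sum(t^3-t)/48 = 3036/24 - 84/48 = 124.75.
        z = (W - E[W]) / sqrt(Var[W]) = (27.5 - 33) / 11.1692 = -0.4924.
        Two-sided p = 2*Phi(z) = 0.622417.
Step 6: alpha = 0.05. fail to reject H0.

W+ = 27.5, W- = 38.5, W = min = 27.5, p = 0.622417, fail to reject H0.


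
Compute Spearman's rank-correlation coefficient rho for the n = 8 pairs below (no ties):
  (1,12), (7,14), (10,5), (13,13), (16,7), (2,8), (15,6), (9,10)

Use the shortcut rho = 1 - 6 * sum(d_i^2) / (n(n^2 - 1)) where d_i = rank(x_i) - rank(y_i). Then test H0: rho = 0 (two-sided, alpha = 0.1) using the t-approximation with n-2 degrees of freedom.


Step 1: Rank x and y separately (midranks; no ties here).
rank(x): 1->1, 7->3, 10->5, 13->6, 16->8, 2->2, 15->7, 9->4
rank(y): 12->6, 14->8, 5->1, 13->7, 7->3, 8->4, 6->2, 10->5
Step 2: d_i = R_x(i) - R_y(i); compute d_i^2.
  (1-6)^2=25, (3-8)^2=25, (5-1)^2=16, (6-7)^2=1, (8-3)^2=25, (2-4)^2=4, (7-2)^2=25, (4-5)^2=1
sum(d^2) = 122.
Step 3: rho = 1 - 6*122 / (8*(8^2 - 1)) = 1 - 732/504 = -0.452381.
Step 4: Under H0, t = rho * sqrt((n-2)/(1-rho^2)) = -1.2425 ~ t(6).
Step 5: Two-sided p-value from the t-distribution with 6 df = 0.260405.
Step 6: alpha = 0.1. fail to reject H0.

rho = -0.4524, p = 0.260405, fail to reject H0 at alpha = 0.1.


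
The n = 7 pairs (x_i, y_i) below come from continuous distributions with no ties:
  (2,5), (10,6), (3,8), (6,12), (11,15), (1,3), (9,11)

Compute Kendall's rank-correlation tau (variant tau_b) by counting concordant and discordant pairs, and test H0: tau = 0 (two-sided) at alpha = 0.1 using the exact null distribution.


Step 1: Enumerate the 21 unordered pairs (i,j) with i<j and classify each by sign(x_j-x_i) * sign(y_j-y_i).
  (1,2):dx=+8,dy=+1->C; (1,3):dx=+1,dy=+3->C; (1,4):dx=+4,dy=+7->C; (1,5):dx=+9,dy=+10->C
  (1,6):dx=-1,dy=-2->C; (1,7):dx=+7,dy=+6->C; (2,3):dx=-7,dy=+2->D; (2,4):dx=-4,dy=+6->D
  (2,5):dx=+1,dy=+9->C; (2,6):dx=-9,dy=-3->C; (2,7):dx=-1,dy=+5->D; (3,4):dx=+3,dy=+4->C
  (3,5):dx=+8,dy=+7->C; (3,6):dx=-2,dy=-5->C; (3,7):dx=+6,dy=+3->C; (4,5):dx=+5,dy=+3->C
  (4,6):dx=-5,dy=-9->C; (4,7):dx=+3,dy=-1->D; (5,6):dx=-10,dy=-12->C; (5,7):dx=-2,dy=-4->C
  (6,7):dx=+8,dy=+8->C
Step 2: C = 17, D = 4, total pairs = 21.
Step 3: tau = (C - D)/(n(n-1)/2) = (17 - 4)/21 = 0.619048.
Step 4: Exact two-sided p-value (enumerate n! = 5040 permutations of y under H0): p = 0.069048.
Step 5: alpha = 0.1. reject H0.

tau_b = 0.6190 (C=17, D=4), p = 0.069048, reject H0.


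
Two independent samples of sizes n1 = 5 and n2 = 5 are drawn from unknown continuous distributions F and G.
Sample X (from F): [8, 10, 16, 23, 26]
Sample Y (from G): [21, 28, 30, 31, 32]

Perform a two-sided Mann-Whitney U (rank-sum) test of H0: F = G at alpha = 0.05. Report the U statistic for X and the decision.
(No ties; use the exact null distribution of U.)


Step 1: Combine and sort all 10 observations; assign midranks.
sorted (value, group): (8,X), (10,X), (16,X), (21,Y), (23,X), (26,X), (28,Y), (30,Y), (31,Y), (32,Y)
ranks: 8->1, 10->2, 16->3, 21->4, 23->5, 26->6, 28->7, 30->8, 31->9, 32->10
Step 2: Rank sum for X: R1 = 1 + 2 + 3 + 5 + 6 = 17.
Step 3: U_X = R1 - n1(n1+1)/2 = 17 - 5*6/2 = 17 - 15 = 2.
       U_Y = n1*n2 - U_X = 25 - 2 = 23.
Step 4: No ties, so the exact null distribution of U (based on enumerating the C(10,5) = 252 equally likely rank assignments) gives the two-sided p-value.
Step 5: p-value = 0.031746; compare to alpha = 0.05. reject H0.

U_X = 2, p = 0.031746, reject H0 at alpha = 0.05.


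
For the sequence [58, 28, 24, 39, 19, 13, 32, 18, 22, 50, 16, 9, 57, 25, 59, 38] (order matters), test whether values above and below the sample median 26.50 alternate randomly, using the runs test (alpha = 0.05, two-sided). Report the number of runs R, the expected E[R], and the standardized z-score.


Step 1: Compute median = 26.50; label A = above, B = below.
Labels in order: AABABBABBABBABAA  (n_A = 8, n_B = 8)
Step 2: Count runs R = 11.
Step 3: Under H0 (random ordering), E[R] = 2*n_A*n_B/(n_A+n_B) + 1 = 2*8*8/16 + 1 = 9.0000.
        Var[R] = 2*n_A*n_B*(2*n_A*n_B - n_A - n_B) / ((n_A+n_B)^2 * (n_A+n_B-1)) = 14336/3840 = 3.7333.
        SD[R] = 1.9322.
Step 4: Continuity-corrected z = (R - 0.5 - E[R]) / SD[R] = (11 - 0.5 - 9.0000) / 1.9322 = 0.7763.
Step 5: Two-sided p-value via normal approximation = 2*(1 - Phi(|z|)) = 0.437558.
Step 6: alpha = 0.05. fail to reject H0.

R = 11, z = 0.7763, p = 0.437558, fail to reject H0.


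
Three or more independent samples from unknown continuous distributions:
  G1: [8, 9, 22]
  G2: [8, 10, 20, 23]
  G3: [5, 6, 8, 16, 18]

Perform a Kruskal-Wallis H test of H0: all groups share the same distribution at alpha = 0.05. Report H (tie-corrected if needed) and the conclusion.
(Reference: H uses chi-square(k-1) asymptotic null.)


Step 1: Combine all N = 12 observations and assign midranks.
sorted (value, group, rank): (5,G3,1), (6,G3,2), (8,G1,4), (8,G2,4), (8,G3,4), (9,G1,6), (10,G2,7), (16,G3,8), (18,G3,9), (20,G2,10), (22,G1,11), (23,G2,12)
Step 2: Sum ranks within each group.
R_1 = 21 (n_1 = 3)
R_2 = 33 (n_2 = 4)
R_3 = 24 (n_3 = 5)
Step 3: H = 12/(N(N+1)) * sum(R_i^2/n_i) - 3(N+1)
     = 12/(12*13) * (21^2/3 + 33^2/4 + 24^2/5) - 3*13
     = 0.076923 * 534.45 - 39
     = 2.111538.
Step 4: Ties present; correction factor C = 1 - 24/(12^3 - 12) = 0.986014. Corrected H = 2.111538 / 0.986014 = 2.141489.
Step 5: Under H0, H ~ chi^2(2); p-value = 0.342753.
Step 6: alpha = 0.05. fail to reject H0.

H = 2.1415, df = 2, p = 0.342753, fail to reject H0.


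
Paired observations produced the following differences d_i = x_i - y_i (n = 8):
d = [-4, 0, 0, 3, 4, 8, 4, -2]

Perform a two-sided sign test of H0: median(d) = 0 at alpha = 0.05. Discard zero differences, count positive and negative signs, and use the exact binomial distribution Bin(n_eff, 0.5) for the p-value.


Step 1: Discard zero differences. Original n = 8; n_eff = number of nonzero differences = 6.
Nonzero differences (with sign): -4, +3, +4, +8, +4, -2
Step 2: Count signs: positive = 4, negative = 2.
Step 3: Under H0: P(positive) = 0.5, so the number of positives S ~ Bin(6, 0.5).
Step 4: Two-sided exact p-value = sum of Bin(6,0.5) probabilities at or below the observed probability = 0.687500.
Step 5: alpha = 0.05. fail to reject H0.

n_eff = 6, pos = 4, neg = 2, p = 0.687500, fail to reject H0.


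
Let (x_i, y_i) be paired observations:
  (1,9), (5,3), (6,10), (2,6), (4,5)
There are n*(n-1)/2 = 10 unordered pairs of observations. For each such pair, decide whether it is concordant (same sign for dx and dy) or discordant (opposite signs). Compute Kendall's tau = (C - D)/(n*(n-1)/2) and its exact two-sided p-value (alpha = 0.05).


Step 1: Enumerate the 10 unordered pairs (i,j) with i<j and classify each by sign(x_j-x_i) * sign(y_j-y_i).
  (1,2):dx=+4,dy=-6->D; (1,3):dx=+5,dy=+1->C; (1,4):dx=+1,dy=-3->D; (1,5):dx=+3,dy=-4->D
  (2,3):dx=+1,dy=+7->C; (2,4):dx=-3,dy=+3->D; (2,5):dx=-1,dy=+2->D; (3,4):dx=-4,dy=-4->C
  (3,5):dx=-2,dy=-5->C; (4,5):dx=+2,dy=-1->D
Step 2: C = 4, D = 6, total pairs = 10.
Step 3: tau = (C - D)/(n(n-1)/2) = (4 - 6)/10 = -0.200000.
Step 4: Exact two-sided p-value (enumerate n! = 120 permutations of y under H0): p = 0.816667.
Step 5: alpha = 0.05. fail to reject H0.

tau_b = -0.2000 (C=4, D=6), p = 0.816667, fail to reject H0.


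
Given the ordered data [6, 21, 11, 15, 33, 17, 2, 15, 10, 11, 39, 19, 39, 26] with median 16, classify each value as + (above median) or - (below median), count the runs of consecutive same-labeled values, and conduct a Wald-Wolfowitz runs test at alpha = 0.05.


Step 1: Compute median = 16; label A = above, B = below.
Labels in order: BABBAABBBBAAAA  (n_A = 7, n_B = 7)
Step 2: Count runs R = 6.
Step 3: Under H0 (random ordering), E[R] = 2*n_A*n_B/(n_A+n_B) + 1 = 2*7*7/14 + 1 = 8.0000.
        Var[R] = 2*n_A*n_B*(2*n_A*n_B - n_A - n_B) / ((n_A+n_B)^2 * (n_A+n_B-1)) = 8232/2548 = 3.2308.
        SD[R] = 1.7974.
Step 4: Continuity-corrected z = (R + 0.5 - E[R]) / SD[R] = (6 + 0.5 - 8.0000) / 1.7974 = -0.8345.
Step 5: Two-sided p-value via normal approximation = 2*(1 - Phi(|z|)) = 0.403986.
Step 6: alpha = 0.05. fail to reject H0.

R = 6, z = -0.8345, p = 0.403986, fail to reject H0.


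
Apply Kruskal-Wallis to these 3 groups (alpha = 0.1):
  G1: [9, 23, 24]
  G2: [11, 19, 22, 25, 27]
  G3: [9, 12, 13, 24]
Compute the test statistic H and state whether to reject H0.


Step 1: Combine all N = 12 observations and assign midranks.
sorted (value, group, rank): (9,G1,1.5), (9,G3,1.5), (11,G2,3), (12,G3,4), (13,G3,5), (19,G2,6), (22,G2,7), (23,G1,8), (24,G1,9.5), (24,G3,9.5), (25,G2,11), (27,G2,12)
Step 2: Sum ranks within each group.
R_1 = 19 (n_1 = 3)
R_2 = 39 (n_2 = 5)
R_3 = 20 (n_3 = 4)
Step 3: H = 12/(N(N+1)) * sum(R_i^2/n_i) - 3(N+1)
     = 12/(12*13) * (19^2/3 + 39^2/5 + 20^2/4) - 3*13
     = 0.076923 * 524.533 - 39
     = 1.348718.
Step 4: Ties present; correction factor C = 1 - 12/(12^3 - 12) = 0.993007. Corrected H = 1.348718 / 0.993007 = 1.358216.
Step 5: Under H0, H ~ chi^2(2); p-value = 0.507069.
Step 6: alpha = 0.1. fail to reject H0.

H = 1.3582, df = 2, p = 0.507069, fail to reject H0.


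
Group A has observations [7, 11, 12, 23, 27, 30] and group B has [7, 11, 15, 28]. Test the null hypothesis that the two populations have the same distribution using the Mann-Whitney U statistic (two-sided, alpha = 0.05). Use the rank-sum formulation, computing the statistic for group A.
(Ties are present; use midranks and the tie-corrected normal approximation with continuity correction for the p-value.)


Step 1: Combine and sort all 10 observations; assign midranks.
sorted (value, group): (7,X), (7,Y), (11,X), (11,Y), (12,X), (15,Y), (23,X), (27,X), (28,Y), (30,X)
ranks: 7->1.5, 7->1.5, 11->3.5, 11->3.5, 12->5, 15->6, 23->7, 27->8, 28->9, 30->10
Step 2: Rank sum for X: R1 = 1.5 + 3.5 + 5 + 7 + 8 + 10 = 35.
Step 3: U_X = R1 - n1(n1+1)/2 = 35 - 6*7/2 = 35 - 21 = 14.
       U_Y = n1*n2 - U_X = 24 - 14 = 10.
Step 4: Ties are present, so use the tie-corrected normal approximation (with continuity correction) for the p-value.
Step 5: p-value = 0.747637; compare to alpha = 0.05. fail to reject H0.

U_X = 14, p = 0.747637, fail to reject H0 at alpha = 0.05.


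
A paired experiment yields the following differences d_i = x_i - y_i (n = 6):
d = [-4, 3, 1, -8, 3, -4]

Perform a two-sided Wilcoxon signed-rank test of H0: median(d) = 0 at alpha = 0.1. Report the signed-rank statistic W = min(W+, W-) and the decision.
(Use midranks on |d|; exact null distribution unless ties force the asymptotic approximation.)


Step 1: Drop any zero differences (none here) and take |d_i|.
|d| = [4, 3, 1, 8, 3, 4]
Step 2: Midrank |d_i| (ties get averaged ranks).
ranks: |4|->4.5, |3|->2.5, |1|->1, |8|->6, |3|->2.5, |4|->4.5
Step 3: Attach original signs; sum ranks with positive sign and with negative sign.
W+ = 2.5 + 1 + 2.5 = 6
W- = 4.5 + 6 + 4.5 = 15
(Check: W+ + W- = 21 should equal n(n+1)/2 = 21.)
Step 4: Test statistic W = min(W+, W-) = 6.
Step 5: Ties in |d|, so use the tie-corrected normal approximation.
        E[W] = n(n+1)/4 = 6*7/4 = 10.5.
        Tie groups: |d|=3 (t=2), |d|=4 (t=2); sum(t^3 - t) = 12.
        Var[W] = n(n+1)(2n+1)/24 - sum(t^3-t)/48 = 546/24 - 12/48 = 22.5.
        z = (W - E[W]) / sqrt(Var[W]) = (6 - 10.5) / 4.7434 = -0.9487.
        Two-sided p = 2*Phi(z) = 0.342782.
Step 6: alpha = 0.1. fail to reject H0.

W+ = 6, W- = 15, W = min = 6, p = 0.342782, fail to reject H0.


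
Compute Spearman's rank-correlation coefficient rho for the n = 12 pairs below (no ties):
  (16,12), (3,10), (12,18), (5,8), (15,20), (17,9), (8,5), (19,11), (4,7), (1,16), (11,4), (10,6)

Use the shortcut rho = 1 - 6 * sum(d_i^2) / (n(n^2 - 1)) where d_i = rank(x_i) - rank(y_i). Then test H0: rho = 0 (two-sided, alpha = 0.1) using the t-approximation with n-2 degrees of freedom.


Step 1: Rank x and y separately (midranks; no ties here).
rank(x): 16->10, 3->2, 12->8, 5->4, 15->9, 17->11, 8->5, 19->12, 4->3, 1->1, 11->7, 10->6
rank(y): 12->9, 10->7, 18->11, 8->5, 20->12, 9->6, 5->2, 11->8, 7->4, 16->10, 4->1, 6->3
Step 2: d_i = R_x(i) - R_y(i); compute d_i^2.
  (10-9)^2=1, (2-7)^2=25, (8-11)^2=9, (4-5)^2=1, (9-12)^2=9, (11-6)^2=25, (5-2)^2=9, (12-8)^2=16, (3-4)^2=1, (1-10)^2=81, (7-1)^2=36, (6-3)^2=9
sum(d^2) = 222.
Step 3: rho = 1 - 6*222 / (12*(12^2 - 1)) = 1 - 1332/1716 = 0.223776.
Step 4: Under H0, t = rho * sqrt((n-2)/(1-rho^2)) = 0.7261 ~ t(10).
Step 5: Two-sided p-value from the t-distribution with 10 df = 0.484452.
Step 6: alpha = 0.1. fail to reject H0.

rho = 0.2238, p = 0.484452, fail to reject H0 at alpha = 0.1.


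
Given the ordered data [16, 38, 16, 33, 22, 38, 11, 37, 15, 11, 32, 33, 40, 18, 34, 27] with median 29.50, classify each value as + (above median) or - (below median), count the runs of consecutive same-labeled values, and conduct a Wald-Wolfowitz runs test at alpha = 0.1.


Step 1: Compute median = 29.50; label A = above, B = below.
Labels in order: BABABABABBAAABAB  (n_A = 8, n_B = 8)
Step 2: Count runs R = 13.
Step 3: Under H0 (random ordering), E[R] = 2*n_A*n_B/(n_A+n_B) + 1 = 2*8*8/16 + 1 = 9.0000.
        Var[R] = 2*n_A*n_B*(2*n_A*n_B - n_A - n_B) / ((n_A+n_B)^2 * (n_A+n_B-1)) = 14336/3840 = 3.7333.
        SD[R] = 1.9322.
Step 4: Continuity-corrected z = (R - 0.5 - E[R]) / SD[R] = (13 - 0.5 - 9.0000) / 1.9322 = 1.8114.
Step 5: Two-sided p-value via normal approximation = 2*(1 - Phi(|z|)) = 0.070076.
Step 6: alpha = 0.1. reject H0.

R = 13, z = 1.8114, p = 0.070076, reject H0.


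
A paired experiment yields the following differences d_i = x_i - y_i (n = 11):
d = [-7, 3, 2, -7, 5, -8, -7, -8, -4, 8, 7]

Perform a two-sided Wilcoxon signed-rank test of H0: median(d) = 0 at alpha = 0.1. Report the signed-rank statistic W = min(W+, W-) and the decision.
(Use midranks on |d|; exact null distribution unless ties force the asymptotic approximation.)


Step 1: Drop any zero differences (none here) and take |d_i|.
|d| = [7, 3, 2, 7, 5, 8, 7, 8, 4, 8, 7]
Step 2: Midrank |d_i| (ties get averaged ranks).
ranks: |7|->6.5, |3|->2, |2|->1, |7|->6.5, |5|->4, |8|->10, |7|->6.5, |8|->10, |4|->3, |8|->10, |7|->6.5
Step 3: Attach original signs; sum ranks with positive sign and with negative sign.
W+ = 2 + 1 + 4 + 10 + 6.5 = 23.5
W- = 6.5 + 6.5 + 10 + 6.5 + 10 + 3 = 42.5
(Check: W+ + W- = 66 should equal n(n+1)/2 = 66.)
Step 4: Test statistic W = min(W+, W-) = 23.5.
Step 5: Ties in |d|, so use the tie-corrected normal approximation.
        E[W] = n(n+1)/4 = 11*12/4 = 33.
        Tie groups: |d|=7 (t=4), |d|=8 (t=3); sum(t^3 - t) = 84.
        Var[W] = n(n+1)(2n+1)/24 - sum(t^3-t)/48 = 3036/24 - 84/48 = 124.75.
        z = (W - E[W]) / sqrt(Var[W]) = (23.5 - 33) / 11.1692 = -0.8506.
        Two-sided p = 2*Phi(z) = 0.395016.
Step 6: alpha = 0.1. fail to reject H0.

W+ = 23.5, W- = 42.5, W = min = 23.5, p = 0.395016, fail to reject H0.


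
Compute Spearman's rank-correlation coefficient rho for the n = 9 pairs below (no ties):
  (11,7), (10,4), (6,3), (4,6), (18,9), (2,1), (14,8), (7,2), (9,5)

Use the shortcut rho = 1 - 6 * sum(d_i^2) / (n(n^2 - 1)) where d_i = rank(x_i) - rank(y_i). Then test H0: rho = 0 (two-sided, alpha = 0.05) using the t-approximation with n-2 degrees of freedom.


Step 1: Rank x and y separately (midranks; no ties here).
rank(x): 11->7, 10->6, 6->3, 4->2, 18->9, 2->1, 14->8, 7->4, 9->5
rank(y): 7->7, 4->4, 3->3, 6->6, 9->9, 1->1, 8->8, 2->2, 5->5
Step 2: d_i = R_x(i) - R_y(i); compute d_i^2.
  (7-7)^2=0, (6-4)^2=4, (3-3)^2=0, (2-6)^2=16, (9-9)^2=0, (1-1)^2=0, (8-8)^2=0, (4-2)^2=4, (5-5)^2=0
sum(d^2) = 24.
Step 3: rho = 1 - 6*24 / (9*(9^2 - 1)) = 1 - 144/720 = 0.800000.
Step 4: Under H0, t = rho * sqrt((n-2)/(1-rho^2)) = 3.5277 ~ t(7).
Step 5: Two-sided p-value from the t-distribution with 7 df = 0.009628.
Step 6: alpha = 0.05. reject H0.

rho = 0.8000, p = 0.009628, reject H0 at alpha = 0.05.


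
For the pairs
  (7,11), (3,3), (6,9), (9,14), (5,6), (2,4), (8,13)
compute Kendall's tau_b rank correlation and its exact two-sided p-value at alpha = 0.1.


Step 1: Enumerate the 21 unordered pairs (i,j) with i<j and classify each by sign(x_j-x_i) * sign(y_j-y_i).
  (1,2):dx=-4,dy=-8->C; (1,3):dx=-1,dy=-2->C; (1,4):dx=+2,dy=+3->C; (1,5):dx=-2,dy=-5->C
  (1,6):dx=-5,dy=-7->C; (1,7):dx=+1,dy=+2->C; (2,3):dx=+3,dy=+6->C; (2,4):dx=+6,dy=+11->C
  (2,5):dx=+2,dy=+3->C; (2,6):dx=-1,dy=+1->D; (2,7):dx=+5,dy=+10->C; (3,4):dx=+3,dy=+5->C
  (3,5):dx=-1,dy=-3->C; (3,6):dx=-4,dy=-5->C; (3,7):dx=+2,dy=+4->C; (4,5):dx=-4,dy=-8->C
  (4,6):dx=-7,dy=-10->C; (4,7):dx=-1,dy=-1->C; (5,6):dx=-3,dy=-2->C; (5,7):dx=+3,dy=+7->C
  (6,7):dx=+6,dy=+9->C
Step 2: C = 20, D = 1, total pairs = 21.
Step 3: tau = (C - D)/(n(n-1)/2) = (20 - 1)/21 = 0.904762.
Step 4: Exact two-sided p-value (enumerate n! = 5040 permutations of y under H0): p = 0.002778.
Step 5: alpha = 0.1. reject H0.

tau_b = 0.9048 (C=20, D=1), p = 0.002778, reject H0.


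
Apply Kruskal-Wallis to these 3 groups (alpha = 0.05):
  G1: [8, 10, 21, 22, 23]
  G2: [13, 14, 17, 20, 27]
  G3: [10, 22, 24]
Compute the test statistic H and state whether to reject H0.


Step 1: Combine all N = 13 observations and assign midranks.
sorted (value, group, rank): (8,G1,1), (10,G1,2.5), (10,G3,2.5), (13,G2,4), (14,G2,5), (17,G2,6), (20,G2,7), (21,G1,8), (22,G1,9.5), (22,G3,9.5), (23,G1,11), (24,G3,12), (27,G2,13)
Step 2: Sum ranks within each group.
R_1 = 32 (n_1 = 5)
R_2 = 35 (n_2 = 5)
R_3 = 24 (n_3 = 3)
Step 3: H = 12/(N(N+1)) * sum(R_i^2/n_i) - 3(N+1)
     = 12/(13*14) * (32^2/5 + 35^2/5 + 24^2/3) - 3*14
     = 0.065934 * 641.8 - 42
     = 0.316484.
Step 4: Ties present; correction factor C = 1 - 12/(13^3 - 13) = 0.994505. Corrected H = 0.316484 / 0.994505 = 0.318232.
Step 5: Under H0, H ~ chi^2(2); p-value = 0.852897.
Step 6: alpha = 0.05. fail to reject H0.

H = 0.3182, df = 2, p = 0.852897, fail to reject H0.


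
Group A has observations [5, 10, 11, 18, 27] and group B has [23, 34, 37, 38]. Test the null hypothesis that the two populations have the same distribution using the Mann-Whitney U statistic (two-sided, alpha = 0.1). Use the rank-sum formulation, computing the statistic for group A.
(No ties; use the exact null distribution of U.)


Step 1: Combine and sort all 9 observations; assign midranks.
sorted (value, group): (5,X), (10,X), (11,X), (18,X), (23,Y), (27,X), (34,Y), (37,Y), (38,Y)
ranks: 5->1, 10->2, 11->3, 18->4, 23->5, 27->6, 34->7, 37->8, 38->9
Step 2: Rank sum for X: R1 = 1 + 2 + 3 + 4 + 6 = 16.
Step 3: U_X = R1 - n1(n1+1)/2 = 16 - 5*6/2 = 16 - 15 = 1.
       U_Y = n1*n2 - U_X = 20 - 1 = 19.
Step 4: No ties, so the exact null distribution of U (based on enumerating the C(9,5) = 126 equally likely rank assignments) gives the two-sided p-value.
Step 5: p-value = 0.031746; compare to alpha = 0.1. reject H0.

U_X = 1, p = 0.031746, reject H0 at alpha = 0.1.
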